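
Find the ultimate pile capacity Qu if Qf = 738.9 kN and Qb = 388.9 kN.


Result: 1127.8 kN

Derivation:
Using Qu = Qf + Qb
Qu = 738.9 + 388.9
Qu = 1127.8 kN


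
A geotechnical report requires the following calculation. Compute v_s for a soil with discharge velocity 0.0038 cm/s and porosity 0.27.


Result: 0.01407 cm/s

Derivation:
Using v_s = v_d / n
v_s = 0.0038 / 0.27
v_s = 0.01407 cm/s


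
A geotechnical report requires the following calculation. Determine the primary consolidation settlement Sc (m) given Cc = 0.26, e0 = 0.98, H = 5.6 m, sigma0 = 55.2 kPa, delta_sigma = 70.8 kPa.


Result: 0.2636 m

Derivation:
Using Sc = Cc * H / (1 + e0) * log10((sigma0 + delta_sigma) / sigma0)
Stress ratio = (55.2 + 70.8) / 55.2 = 2.28261
log10(2.28261) = 0.358431
Cc * H / (1 + e0) = 0.26 * 5.6 / (1 + 0.98) = 0.735354
Sc = 0.735354 * 0.358431
Sc = 0.2636 m


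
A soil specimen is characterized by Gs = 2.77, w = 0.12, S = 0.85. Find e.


Using the relation e = Gs * w / S
e = 2.77 * 0.12 / 0.85
e = 0.3911


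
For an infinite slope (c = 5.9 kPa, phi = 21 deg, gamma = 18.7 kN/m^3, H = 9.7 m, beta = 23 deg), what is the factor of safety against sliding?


Result: 0.995

Derivation:
Using Fs = c / (gamma*H*sin(beta)*cos(beta)) + tan(phi)/tan(beta)
Cohesion contribution = 5.9 / (18.7*9.7*sin(23)*cos(23))
Cohesion contribution = 0.0904346
Friction contribution = tan(21)/tan(23) = 0.904327
Fs = 0.0904346 + 0.904327
Fs = 0.995


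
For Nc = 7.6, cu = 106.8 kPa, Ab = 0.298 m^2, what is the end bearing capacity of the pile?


Result: 241.88 kN

Derivation:
Using Qb = Nc * cu * Ab
Qb = 7.6 * 106.8 * 0.298
Qb = 241.88 kN


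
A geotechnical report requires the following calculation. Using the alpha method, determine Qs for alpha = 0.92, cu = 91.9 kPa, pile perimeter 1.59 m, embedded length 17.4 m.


Result: 2339.1 kN

Derivation:
Using Qs = alpha * cu * perimeter * L
Qs = 0.92 * 91.9 * 1.59 * 17.4
Qs = 2339.1 kN


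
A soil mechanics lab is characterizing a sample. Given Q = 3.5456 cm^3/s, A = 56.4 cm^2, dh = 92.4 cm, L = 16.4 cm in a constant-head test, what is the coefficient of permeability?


Compute hydraulic gradient:
i = dh / L = 92.4 / 16.4 = 5.63415
Then apply Darcy's law:
k = Q / (A * i)
k = 3.5456 / (56.4 * 5.63415)
k = 3.5456 / 317.766
k = 0.011158 cm/s


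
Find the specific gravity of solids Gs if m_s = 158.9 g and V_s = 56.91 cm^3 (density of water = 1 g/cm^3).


Result: 2.792

Derivation:
Using Gs = m_s / (V_s * rho_w)
Since rho_w = 1 g/cm^3:
Gs = 158.9 / 56.91
Gs = 2.792


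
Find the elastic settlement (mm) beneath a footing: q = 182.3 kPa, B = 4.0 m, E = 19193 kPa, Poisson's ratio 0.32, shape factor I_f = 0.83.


Using Se = q * B * (1 - nu^2) * I_f / E
1 - nu^2 = 1 - 0.32^2 = 0.8976
Se = 182.3 * 4.0 * 0.8976 * 0.83 / 19193
Se = 0.028305 m
Convert to mm: Se = 0.028305 * 1000 = 28.305 mm


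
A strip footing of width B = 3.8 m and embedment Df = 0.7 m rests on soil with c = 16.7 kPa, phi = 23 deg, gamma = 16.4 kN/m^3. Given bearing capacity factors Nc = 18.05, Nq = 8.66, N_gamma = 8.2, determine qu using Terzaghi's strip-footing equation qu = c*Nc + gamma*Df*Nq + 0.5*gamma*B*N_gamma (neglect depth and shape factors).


Result: 656.36 kPa

Derivation:
Compute qu = c*Nc + gamma*Df*Nq + 0.5*gamma*B*N_gamma
Term 1: 16.7 * 18.05 = 301.435
Term 2: 16.4 * 0.7 * 8.66 = 99.4168
Term 3: 0.5 * 16.4 * 3.8 * 8.2 = 255.512
qu = 301.435 + 99.4168 + 255.512
qu = 656.36 kPa


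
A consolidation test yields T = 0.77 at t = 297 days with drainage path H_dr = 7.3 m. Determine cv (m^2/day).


Using cv = T * H_dr^2 / t
H_dr^2 = 7.3^2 = 53.29
cv = 0.77 * 53.29 / 297
cv = 0.13816 m^2/day


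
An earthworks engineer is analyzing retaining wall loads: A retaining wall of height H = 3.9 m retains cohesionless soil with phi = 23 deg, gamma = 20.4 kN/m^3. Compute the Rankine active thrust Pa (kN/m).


Compute active earth pressure coefficient:
Ka = tan^2(45 - phi/2) = tan^2(33.5) = 0.438092
Compute active force:
Pa = 0.5 * Ka * gamma * H^2
Pa = 0.5 * 0.438092 * 20.4 * 3.9^2
Pa = 67.97 kN/m


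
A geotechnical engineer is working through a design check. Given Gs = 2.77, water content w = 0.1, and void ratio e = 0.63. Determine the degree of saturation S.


Result: 0.4397

Derivation:
Using S = Gs * w / e
S = 2.77 * 0.1 / 0.63
S = 0.4397


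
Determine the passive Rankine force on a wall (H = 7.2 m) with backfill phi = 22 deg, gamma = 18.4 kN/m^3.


Compute passive earth pressure coefficient:
Kp = tan^2(45 + phi/2) = tan^2(56.0) = 2.197987
Compute passive force:
Pp = 0.5 * Kp * gamma * H^2
Pp = 0.5 * 2.197987 * 18.4 * 7.2^2
Pp = 1048.28 kN/m


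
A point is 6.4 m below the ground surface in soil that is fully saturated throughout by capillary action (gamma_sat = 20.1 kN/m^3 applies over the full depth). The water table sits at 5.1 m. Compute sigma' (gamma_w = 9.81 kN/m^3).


Total stress = gamma_sat * depth
sigma = 20.1 * 6.4 = 128.64 kPa
Pore water pressure u = gamma_w * (depth - d_wt)
u = 9.81 * (6.4 - 5.1) = 12.753 kPa
Effective stress = sigma - u
sigma' = 128.64 - 12.753 = 115.89 kPa


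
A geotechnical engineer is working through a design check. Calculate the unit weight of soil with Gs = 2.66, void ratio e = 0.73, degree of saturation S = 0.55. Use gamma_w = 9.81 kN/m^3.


Using gamma = gamma_w * (Gs + S*e) / (1 + e)
Numerator: Gs + S*e = 2.66 + 0.55*0.73 = 3.0615
Denominator: 1 + e = 1 + 0.73 = 1.73
gamma = 9.81 * 3.0615 / 1.73
gamma = 17.36 kN/m^3


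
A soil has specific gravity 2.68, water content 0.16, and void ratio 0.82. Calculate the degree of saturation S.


Using S = Gs * w / e
S = 2.68 * 0.16 / 0.82
S = 0.5229


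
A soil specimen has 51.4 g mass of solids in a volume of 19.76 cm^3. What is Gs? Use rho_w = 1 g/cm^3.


Using Gs = m_s / (V_s * rho_w)
Since rho_w = 1 g/cm^3:
Gs = 51.4 / 19.76
Gs = 2.601


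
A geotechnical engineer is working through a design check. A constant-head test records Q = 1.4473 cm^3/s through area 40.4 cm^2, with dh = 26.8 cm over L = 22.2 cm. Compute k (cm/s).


Compute hydraulic gradient:
i = dh / L = 26.8 / 22.2 = 1.20721
Then apply Darcy's law:
k = Q / (A * i)
k = 1.4473 / (40.4 * 1.20721)
k = 1.4473 / 48.7712
k = 0.029675 cm/s


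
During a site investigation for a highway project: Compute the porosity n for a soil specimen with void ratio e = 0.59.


Using the relation n = e / (1 + e)
n = 0.59 / (1 + 0.59)
n = 0.59 / 1.59
n = 0.3711


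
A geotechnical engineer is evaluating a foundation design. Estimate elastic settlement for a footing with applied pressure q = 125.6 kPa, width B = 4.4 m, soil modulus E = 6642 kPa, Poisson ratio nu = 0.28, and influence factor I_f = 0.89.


Using Se = q * B * (1 - nu^2) * I_f / E
1 - nu^2 = 1 - 0.28^2 = 0.9216
Se = 125.6 * 4.4 * 0.9216 * 0.89 / 6642
Se = 0.068246 m
Convert to mm: Se = 0.068246 * 1000 = 68.246 mm


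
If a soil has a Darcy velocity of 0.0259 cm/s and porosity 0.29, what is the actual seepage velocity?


Using v_s = v_d / n
v_s = 0.0259 / 0.29
v_s = 0.08931 cm/s


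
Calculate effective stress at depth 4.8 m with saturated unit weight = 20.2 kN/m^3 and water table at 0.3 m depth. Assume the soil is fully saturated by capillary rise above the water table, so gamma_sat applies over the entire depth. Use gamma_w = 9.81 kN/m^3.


Total stress = gamma_sat * depth
sigma = 20.2 * 4.8 = 96.96 kPa
Pore water pressure u = gamma_w * (depth - d_wt)
u = 9.81 * (4.8 - 0.3) = 44.145 kPa
Effective stress = sigma - u
sigma' = 96.96 - 44.145 = 52.82 kPa


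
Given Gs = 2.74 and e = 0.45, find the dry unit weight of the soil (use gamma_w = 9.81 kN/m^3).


Result: 18.538 kN/m^3

Derivation:
Using gamma_d = Gs * gamma_w / (1 + e)
gamma_d = 2.74 * 9.81 / (1 + 0.45)
gamma_d = 2.74 * 9.81 / 1.45
gamma_d = 18.538 kN/m^3


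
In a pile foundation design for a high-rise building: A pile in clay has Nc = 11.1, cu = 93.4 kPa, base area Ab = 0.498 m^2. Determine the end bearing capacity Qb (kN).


Using Qb = Nc * cu * Ab
Qb = 11.1 * 93.4 * 0.498
Qb = 516.3 kN


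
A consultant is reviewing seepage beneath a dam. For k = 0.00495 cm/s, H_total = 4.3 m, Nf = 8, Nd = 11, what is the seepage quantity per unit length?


Result: 0.0001548 m^3/s per m

Derivation:
Convert k to m/s for unit consistency with H:
k = 0.00495 cm/s = 0.00495 / 100 m/s = 4.95e-05 m/s
Using q = k * H * Nf / Nd
Nf / Nd = 8 / 11 = 0.7273
q = 4.95e-05 * 4.3 * 0.7273
q = 0.0001548 m^3/s per m


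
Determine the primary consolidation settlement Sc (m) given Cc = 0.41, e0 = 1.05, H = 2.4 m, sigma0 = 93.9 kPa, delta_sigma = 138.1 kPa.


Result: 0.1886 m

Derivation:
Using Sc = Cc * H / (1 + e0) * log10((sigma0 + delta_sigma) / sigma0)
Stress ratio = (93.9 + 138.1) / 93.9 = 2.47071
log10(2.47071) = 0.392822
Cc * H / (1 + e0) = 0.41 * 2.4 / (1 + 1.05) = 0.48
Sc = 0.48 * 0.392822
Sc = 0.1886 m


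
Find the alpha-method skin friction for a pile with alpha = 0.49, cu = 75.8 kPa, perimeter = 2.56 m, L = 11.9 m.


Result: 1131.49 kN

Derivation:
Using Qs = alpha * cu * perimeter * L
Qs = 0.49 * 75.8 * 2.56 * 11.9
Qs = 1131.49 kN


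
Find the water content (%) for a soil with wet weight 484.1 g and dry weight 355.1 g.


Using w = (m_wet - m_dry) / m_dry * 100
m_wet - m_dry = 484.1 - 355.1 = 129.0 g
w = 129.0 / 355.1 * 100
w = 36.33 %


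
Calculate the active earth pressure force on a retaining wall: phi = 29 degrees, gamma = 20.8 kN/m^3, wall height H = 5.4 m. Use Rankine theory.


Compute active earth pressure coefficient:
Ka = tan^2(45 - phi/2) = tan^2(30.5) = 0.346974
Compute active force:
Pa = 0.5 * Ka * gamma * H^2
Pa = 0.5 * 0.346974 * 20.8 * 5.4^2
Pa = 105.22 kN/m


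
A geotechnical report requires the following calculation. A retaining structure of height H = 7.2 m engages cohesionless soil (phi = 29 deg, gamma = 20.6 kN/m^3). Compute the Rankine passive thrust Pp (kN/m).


Compute passive earth pressure coefficient:
Kp = tan^2(45 + phi/2) = tan^2(59.5) = 2.88206
Compute passive force:
Pp = 0.5 * Kp * gamma * H^2
Pp = 0.5 * 2.88206 * 20.6 * 7.2^2
Pp = 1538.88 kN/m


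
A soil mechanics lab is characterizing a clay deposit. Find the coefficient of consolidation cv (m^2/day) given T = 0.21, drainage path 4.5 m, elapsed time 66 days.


Using cv = T * H_dr^2 / t
H_dr^2 = 4.5^2 = 20.25
cv = 0.21 * 20.25 / 66
cv = 0.06443 m^2/day


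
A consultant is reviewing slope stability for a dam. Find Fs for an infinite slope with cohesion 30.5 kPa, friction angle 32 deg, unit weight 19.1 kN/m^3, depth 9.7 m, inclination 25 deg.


Result: 1.77

Derivation:
Using Fs = c / (gamma*H*sin(beta)*cos(beta)) + tan(phi)/tan(beta)
Cohesion contribution = 30.5 / (19.1*9.7*sin(25)*cos(25))
Cohesion contribution = 0.429804
Friction contribution = tan(32)/tan(25) = 1.34004
Fs = 0.429804 + 1.34004
Fs = 1.77


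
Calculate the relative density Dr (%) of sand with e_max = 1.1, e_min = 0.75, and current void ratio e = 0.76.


Using Dr = (e_max - e) / (e_max - e_min) * 100
e_max - e = 1.1 - 0.76 = 0.34
e_max - e_min = 1.1 - 0.75 = 0.35
Dr = 0.34 / 0.35 * 100
Dr = 97.14 %


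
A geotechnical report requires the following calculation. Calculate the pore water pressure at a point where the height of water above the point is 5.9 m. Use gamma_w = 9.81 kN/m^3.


Using u = gamma_w * h_w
u = 9.81 * 5.9
u = 57.88 kPa


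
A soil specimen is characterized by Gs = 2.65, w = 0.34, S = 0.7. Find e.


Result: 1.2871

Derivation:
Using the relation e = Gs * w / S
e = 2.65 * 0.34 / 0.7
e = 1.2871


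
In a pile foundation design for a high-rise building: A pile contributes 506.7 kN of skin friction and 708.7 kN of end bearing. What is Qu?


Using Qu = Qf + Qb
Qu = 506.7 + 708.7
Qu = 1215.4 kN


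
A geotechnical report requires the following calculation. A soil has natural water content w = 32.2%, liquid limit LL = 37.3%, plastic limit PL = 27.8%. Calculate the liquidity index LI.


First compute the plasticity index:
PI = LL - PL = 37.3 - 27.8 = 9.5
Then compute the liquidity index:
LI = (w - PL) / PI
LI = (32.2 - 27.8) / 9.5
LI = 0.463


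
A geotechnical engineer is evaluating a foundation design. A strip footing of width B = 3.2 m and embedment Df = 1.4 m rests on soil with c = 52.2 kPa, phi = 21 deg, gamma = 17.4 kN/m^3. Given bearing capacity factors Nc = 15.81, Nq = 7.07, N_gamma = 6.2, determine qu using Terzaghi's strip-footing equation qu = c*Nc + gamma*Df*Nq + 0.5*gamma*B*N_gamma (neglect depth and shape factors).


Compute qu = c*Nc + gamma*Df*Nq + 0.5*gamma*B*N_gamma
Term 1: 52.2 * 15.81 = 825.282
Term 2: 17.4 * 1.4 * 7.07 = 172.2252
Term 3: 0.5 * 17.4 * 3.2 * 6.2 = 172.608
qu = 825.282 + 172.2252 + 172.608
qu = 1170.12 kPa


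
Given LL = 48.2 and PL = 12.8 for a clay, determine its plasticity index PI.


Using PI = LL - PL
PI = 48.2 - 12.8
PI = 35.4


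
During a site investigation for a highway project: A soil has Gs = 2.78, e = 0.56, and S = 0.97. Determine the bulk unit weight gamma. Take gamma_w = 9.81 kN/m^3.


Using gamma = gamma_w * (Gs + S*e) / (1 + e)
Numerator: Gs + S*e = 2.78 + 0.97*0.56 = 3.3232
Denominator: 1 + e = 1 + 0.56 = 1.56
gamma = 9.81 * 3.3232 / 1.56
gamma = 20.898 kN/m^3


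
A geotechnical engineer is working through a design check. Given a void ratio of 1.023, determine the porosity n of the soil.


Result: 0.5057

Derivation:
Using the relation n = e / (1 + e)
n = 1.023 / (1 + 1.023)
n = 1.023 / 2.023
n = 0.5057


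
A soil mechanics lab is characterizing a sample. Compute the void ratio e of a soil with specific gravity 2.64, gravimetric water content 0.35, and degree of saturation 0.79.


Result: 1.1696

Derivation:
Using the relation e = Gs * w / S
e = 2.64 * 0.35 / 0.79
e = 1.1696


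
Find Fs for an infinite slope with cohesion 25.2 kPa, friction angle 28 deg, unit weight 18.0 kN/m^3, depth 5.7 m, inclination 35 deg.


Result: 1.282

Derivation:
Using Fs = c / (gamma*H*sin(beta)*cos(beta)) + tan(phi)/tan(beta)
Cohesion contribution = 25.2 / (18.0*5.7*sin(35)*cos(35))
Cohesion contribution = 0.522754
Friction contribution = tan(28)/tan(35) = 0.75936
Fs = 0.522754 + 0.75936
Fs = 1.282


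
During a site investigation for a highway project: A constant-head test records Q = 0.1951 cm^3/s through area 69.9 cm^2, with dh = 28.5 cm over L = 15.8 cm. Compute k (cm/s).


Compute hydraulic gradient:
i = dh / L = 28.5 / 15.8 = 1.8038
Then apply Darcy's law:
k = Q / (A * i)
k = 0.1951 / (69.9 * 1.8038)
k = 0.1951 / 126.085
k = 0.001547 cm/s


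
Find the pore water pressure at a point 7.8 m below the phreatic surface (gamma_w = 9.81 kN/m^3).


Result: 76.52 kPa

Derivation:
Using u = gamma_w * h_w
u = 9.81 * 7.8
u = 76.52 kPa


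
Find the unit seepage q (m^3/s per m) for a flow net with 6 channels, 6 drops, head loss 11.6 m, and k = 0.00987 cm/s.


Convert k to m/s for unit consistency with H:
k = 0.00987 cm/s = 0.00987 / 100 m/s = 9.87e-05 m/s
Using q = k * H * Nf / Nd
Nf / Nd = 6 / 6 = 1.0
q = 9.87e-05 * 11.6 * 1.0
q = 0.001145 m^3/s per m


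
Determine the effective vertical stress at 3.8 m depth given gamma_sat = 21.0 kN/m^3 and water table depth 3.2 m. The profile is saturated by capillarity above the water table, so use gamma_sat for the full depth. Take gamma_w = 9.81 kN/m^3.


Result: 73.91 kPa

Derivation:
Total stress = gamma_sat * depth
sigma = 21.0 * 3.8 = 79.8 kPa
Pore water pressure u = gamma_w * (depth - d_wt)
u = 9.81 * (3.8 - 3.2) = 5.886 kPa
Effective stress = sigma - u
sigma' = 79.8 - 5.886 = 73.91 kPa


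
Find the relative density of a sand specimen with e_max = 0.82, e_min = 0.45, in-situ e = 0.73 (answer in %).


Using Dr = (e_max - e) / (e_max - e_min) * 100
e_max - e = 0.82 - 0.73 = 0.09
e_max - e_min = 0.82 - 0.45 = 0.37
Dr = 0.09 / 0.37 * 100
Dr = 24.32 %


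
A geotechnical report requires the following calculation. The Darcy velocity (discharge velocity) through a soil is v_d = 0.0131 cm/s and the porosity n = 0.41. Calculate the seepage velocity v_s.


Using v_s = v_d / n
v_s = 0.0131 / 0.41
v_s = 0.03195 cm/s


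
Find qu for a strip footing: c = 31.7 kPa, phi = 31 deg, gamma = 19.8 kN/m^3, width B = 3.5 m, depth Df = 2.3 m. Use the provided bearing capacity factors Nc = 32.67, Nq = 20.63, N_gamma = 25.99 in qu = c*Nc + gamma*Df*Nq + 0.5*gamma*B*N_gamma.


Result: 2875.68 kPa

Derivation:
Compute qu = c*Nc + gamma*Df*Nq + 0.5*gamma*B*N_gamma
Term 1: 31.7 * 32.67 = 1035.639
Term 2: 19.8 * 2.3 * 20.63 = 939.4902
Term 3: 0.5 * 19.8 * 3.5 * 25.99 = 900.5535
qu = 1035.639 + 939.4902 + 900.5535
qu = 2875.68 kPa


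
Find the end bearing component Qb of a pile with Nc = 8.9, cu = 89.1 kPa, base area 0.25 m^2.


Using Qb = Nc * cu * Ab
Qb = 8.9 * 89.1 * 0.25
Qb = 198.25 kN


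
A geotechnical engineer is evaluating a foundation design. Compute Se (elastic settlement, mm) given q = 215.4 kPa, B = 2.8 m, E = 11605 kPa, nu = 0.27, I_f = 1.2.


Result: 57.818 mm

Derivation:
Using Se = q * B * (1 - nu^2) * I_f / E
1 - nu^2 = 1 - 0.27^2 = 0.9271
Se = 215.4 * 2.8 * 0.9271 * 1.2 / 11605
Se = 0.057818 m
Convert to mm: Se = 0.057818 * 1000 = 57.818 mm


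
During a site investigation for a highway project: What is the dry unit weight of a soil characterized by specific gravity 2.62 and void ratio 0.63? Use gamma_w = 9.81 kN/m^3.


Using gamma_d = Gs * gamma_w / (1 + e)
gamma_d = 2.62 * 9.81 / (1 + 0.63)
gamma_d = 2.62 * 9.81 / 1.63
gamma_d = 15.768 kN/m^3


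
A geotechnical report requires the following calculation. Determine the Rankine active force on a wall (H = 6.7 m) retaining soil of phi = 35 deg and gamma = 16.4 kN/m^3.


Result: 99.75 kN/m

Derivation:
Compute active earth pressure coefficient:
Ka = tan^2(45 - phi/2) = tan^2(27.5) = 0.27099
Compute active force:
Pa = 0.5 * Ka * gamma * H^2
Pa = 0.5 * 0.27099 * 16.4 * 6.7^2
Pa = 99.75 kN/m


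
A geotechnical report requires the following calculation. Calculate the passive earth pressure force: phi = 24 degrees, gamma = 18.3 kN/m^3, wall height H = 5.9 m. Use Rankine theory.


Result: 755.25 kN/m

Derivation:
Compute passive earth pressure coefficient:
Kp = tan^2(45 + phi/2) = tan^2(57.0) = 2.371184
Compute passive force:
Pp = 0.5 * Kp * gamma * H^2
Pp = 0.5 * 2.371184 * 18.3 * 5.9^2
Pp = 755.25 kN/m


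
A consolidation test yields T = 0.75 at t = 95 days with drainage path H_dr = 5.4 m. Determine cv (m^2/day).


Using cv = T * H_dr^2 / t
H_dr^2 = 5.4^2 = 29.16
cv = 0.75 * 29.16 / 95
cv = 0.23021 m^2/day


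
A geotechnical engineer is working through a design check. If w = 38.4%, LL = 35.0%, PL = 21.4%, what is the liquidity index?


Result: 1.25

Derivation:
First compute the plasticity index:
PI = LL - PL = 35.0 - 21.4 = 13.6
Then compute the liquidity index:
LI = (w - PL) / PI
LI = (38.4 - 21.4) / 13.6
LI = 1.25


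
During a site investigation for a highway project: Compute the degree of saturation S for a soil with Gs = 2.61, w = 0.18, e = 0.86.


Result: 0.5463

Derivation:
Using S = Gs * w / e
S = 2.61 * 0.18 / 0.86
S = 0.5463


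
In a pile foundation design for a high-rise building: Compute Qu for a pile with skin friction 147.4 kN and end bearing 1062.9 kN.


Using Qu = Qf + Qb
Qu = 147.4 + 1062.9
Qu = 1210.3 kN


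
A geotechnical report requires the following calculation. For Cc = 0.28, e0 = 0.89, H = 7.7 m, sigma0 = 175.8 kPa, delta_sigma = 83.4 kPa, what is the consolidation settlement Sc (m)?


Using Sc = Cc * H / (1 + e0) * log10((sigma0 + delta_sigma) / sigma0)
Stress ratio = (175.8 + 83.4) / 175.8 = 1.4744
log10(1.4744) = 0.168616
Cc * H / (1 + e0) = 0.28 * 7.7 / (1 + 0.89) = 1.14074
Sc = 1.14074 * 0.168616
Sc = 0.1923 m


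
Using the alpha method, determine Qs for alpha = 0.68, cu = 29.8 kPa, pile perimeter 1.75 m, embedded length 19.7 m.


Using Qs = alpha * cu * perimeter * L
Qs = 0.68 * 29.8 * 1.75 * 19.7
Qs = 698.6 kN


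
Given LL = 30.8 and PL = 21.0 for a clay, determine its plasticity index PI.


Using PI = LL - PL
PI = 30.8 - 21.0
PI = 9.8


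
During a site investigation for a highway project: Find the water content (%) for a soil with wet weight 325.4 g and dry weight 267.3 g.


Using w = (m_wet - m_dry) / m_dry * 100
m_wet - m_dry = 325.4 - 267.3 = 58.1 g
w = 58.1 / 267.3 * 100
w = 21.74 %


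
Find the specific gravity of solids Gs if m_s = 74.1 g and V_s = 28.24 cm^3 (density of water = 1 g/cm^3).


Result: 2.624

Derivation:
Using Gs = m_s / (V_s * rho_w)
Since rho_w = 1 g/cm^3:
Gs = 74.1 / 28.24
Gs = 2.624


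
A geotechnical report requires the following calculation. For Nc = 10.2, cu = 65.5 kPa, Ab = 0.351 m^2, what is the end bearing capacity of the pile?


Result: 234.5 kN

Derivation:
Using Qb = Nc * cu * Ab
Qb = 10.2 * 65.5 * 0.351
Qb = 234.5 kN


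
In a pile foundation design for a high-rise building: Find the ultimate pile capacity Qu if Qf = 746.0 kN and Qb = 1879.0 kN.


Using Qu = Qf + Qb
Qu = 746.0 + 1879.0
Qu = 2625.0 kN


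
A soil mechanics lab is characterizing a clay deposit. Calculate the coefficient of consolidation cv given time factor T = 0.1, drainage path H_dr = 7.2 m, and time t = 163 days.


Using cv = T * H_dr^2 / t
H_dr^2 = 7.2^2 = 51.84
cv = 0.1 * 51.84 / 163
cv = 0.0318 m^2/day


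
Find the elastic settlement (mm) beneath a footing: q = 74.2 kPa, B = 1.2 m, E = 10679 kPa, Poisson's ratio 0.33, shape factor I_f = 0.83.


Using Se = q * B * (1 - nu^2) * I_f / E
1 - nu^2 = 1 - 0.33^2 = 0.8911
Se = 74.2 * 1.2 * 0.8911 * 0.83 / 10679
Se = 0.006167 m
Convert to mm: Se = 0.006167 * 1000 = 6.167 mm


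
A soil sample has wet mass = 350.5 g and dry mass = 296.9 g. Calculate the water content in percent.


Using w = (m_wet - m_dry) / m_dry * 100
m_wet - m_dry = 350.5 - 296.9 = 53.6 g
w = 53.6 / 296.9 * 100
w = 18.05 %


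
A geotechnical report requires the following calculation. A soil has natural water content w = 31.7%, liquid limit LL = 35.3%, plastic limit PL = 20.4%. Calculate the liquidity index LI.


First compute the plasticity index:
PI = LL - PL = 35.3 - 20.4 = 14.9
Then compute the liquidity index:
LI = (w - PL) / PI
LI = (31.7 - 20.4) / 14.9
LI = 0.758


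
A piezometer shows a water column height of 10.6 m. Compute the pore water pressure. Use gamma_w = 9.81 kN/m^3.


Result: 103.99 kPa

Derivation:
Using u = gamma_w * h_w
u = 9.81 * 10.6
u = 103.99 kPa


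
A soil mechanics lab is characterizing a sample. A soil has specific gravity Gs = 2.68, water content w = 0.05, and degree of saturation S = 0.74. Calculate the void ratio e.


Using the relation e = Gs * w / S
e = 2.68 * 0.05 / 0.74
e = 0.1811


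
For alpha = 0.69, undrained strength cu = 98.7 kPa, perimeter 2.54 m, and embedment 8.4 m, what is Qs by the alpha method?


Using Qs = alpha * cu * perimeter * L
Qs = 0.69 * 98.7 * 2.54 * 8.4
Qs = 1453.05 kN


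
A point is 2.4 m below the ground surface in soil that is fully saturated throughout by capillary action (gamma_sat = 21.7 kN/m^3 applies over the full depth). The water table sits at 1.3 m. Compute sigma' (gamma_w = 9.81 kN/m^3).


Total stress = gamma_sat * depth
sigma = 21.7 * 2.4 = 52.08 kPa
Pore water pressure u = gamma_w * (depth - d_wt)
u = 9.81 * (2.4 - 1.3) = 10.791 kPa
Effective stress = sigma - u
sigma' = 52.08 - 10.791 = 41.29 kPa


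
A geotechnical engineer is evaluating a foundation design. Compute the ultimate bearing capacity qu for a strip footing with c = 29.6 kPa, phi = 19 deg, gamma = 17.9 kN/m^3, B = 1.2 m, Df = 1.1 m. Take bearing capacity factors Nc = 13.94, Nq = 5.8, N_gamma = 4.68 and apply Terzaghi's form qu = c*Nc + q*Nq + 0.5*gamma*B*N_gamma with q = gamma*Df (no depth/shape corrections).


Compute qu = c*Nc + gamma*Df*Nq + 0.5*gamma*B*N_gamma
Term 1: 29.6 * 13.94 = 412.624
Term 2: 17.9 * 1.1 * 5.8 = 114.202
Term 3: 0.5 * 17.9 * 1.2 * 4.68 = 50.2632
qu = 412.624 + 114.202 + 50.2632
qu = 577.09 kPa


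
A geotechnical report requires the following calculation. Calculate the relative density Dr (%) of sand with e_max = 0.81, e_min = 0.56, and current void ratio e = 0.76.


Using Dr = (e_max - e) / (e_max - e_min) * 100
e_max - e = 0.81 - 0.76 = 0.05
e_max - e_min = 0.81 - 0.56 = 0.25
Dr = 0.05 / 0.25 * 100
Dr = 20.0 %


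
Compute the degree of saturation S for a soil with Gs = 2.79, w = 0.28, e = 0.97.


Using S = Gs * w / e
S = 2.79 * 0.28 / 0.97
S = 0.8054


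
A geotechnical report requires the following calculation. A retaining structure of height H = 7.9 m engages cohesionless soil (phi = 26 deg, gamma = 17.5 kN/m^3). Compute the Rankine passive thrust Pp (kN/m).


Compute passive earth pressure coefficient:
Kp = tan^2(45 + phi/2) = tan^2(58.0) = 2.561071
Compute passive force:
Pp = 0.5 * Kp * gamma * H^2
Pp = 0.5 * 2.561071 * 17.5 * 7.9^2
Pp = 1398.57 kN/m


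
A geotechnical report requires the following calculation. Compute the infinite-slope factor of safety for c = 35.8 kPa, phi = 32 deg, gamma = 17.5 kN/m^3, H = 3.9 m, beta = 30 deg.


Result: 2.294

Derivation:
Using Fs = c / (gamma*H*sin(beta)*cos(beta)) + tan(phi)/tan(beta)
Cohesion contribution = 35.8 / (17.5*3.9*sin(30)*cos(30))
Cohesion contribution = 1.21138
Friction contribution = tan(32)/tan(30) = 1.08231
Fs = 1.21138 + 1.08231
Fs = 2.294


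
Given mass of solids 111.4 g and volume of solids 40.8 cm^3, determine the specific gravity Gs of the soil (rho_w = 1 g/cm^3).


Using Gs = m_s / (V_s * rho_w)
Since rho_w = 1 g/cm^3:
Gs = 111.4 / 40.8
Gs = 2.73


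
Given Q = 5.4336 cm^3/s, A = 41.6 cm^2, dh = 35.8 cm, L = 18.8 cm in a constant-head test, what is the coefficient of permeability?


Compute hydraulic gradient:
i = dh / L = 35.8 / 18.8 = 1.90426
Then apply Darcy's law:
k = Q / (A * i)
k = 5.4336 / (41.6 * 1.90426)
k = 5.4336 / 79.217
k = 0.068591 cm/s


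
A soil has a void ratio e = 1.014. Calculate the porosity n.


Using the relation n = e / (1 + e)
n = 1.014 / (1 + 1.014)
n = 1.014 / 2.014
n = 0.5035


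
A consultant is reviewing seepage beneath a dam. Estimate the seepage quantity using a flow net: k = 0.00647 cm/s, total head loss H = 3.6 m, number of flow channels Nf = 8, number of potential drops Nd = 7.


Convert k to m/s for unit consistency with H:
k = 0.00647 cm/s = 0.00647 / 100 m/s = 6.47e-05 m/s
Using q = k * H * Nf / Nd
Nf / Nd = 8 / 7 = 1.1429
q = 6.47e-05 * 3.6 * 1.1429
q = 0.0002662 m^3/s per m


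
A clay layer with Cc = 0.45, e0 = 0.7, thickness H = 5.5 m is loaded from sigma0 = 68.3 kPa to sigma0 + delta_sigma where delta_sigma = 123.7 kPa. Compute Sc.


Using Sc = Cc * H / (1 + e0) * log10((sigma0 + delta_sigma) / sigma0)
Stress ratio = (68.3 + 123.7) / 68.3 = 2.81113
log10(2.81113) = 0.448881
Cc * H / (1 + e0) = 0.45 * 5.5 / (1 + 0.7) = 1.45588
Sc = 1.45588 * 0.448881
Sc = 0.6535 m


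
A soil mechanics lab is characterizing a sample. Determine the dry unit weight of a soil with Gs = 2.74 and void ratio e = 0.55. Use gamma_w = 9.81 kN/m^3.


Using gamma_d = Gs * gamma_w / (1 + e)
gamma_d = 2.74 * 9.81 / (1 + 0.55)
gamma_d = 2.74 * 9.81 / 1.55
gamma_d = 17.342 kN/m^3


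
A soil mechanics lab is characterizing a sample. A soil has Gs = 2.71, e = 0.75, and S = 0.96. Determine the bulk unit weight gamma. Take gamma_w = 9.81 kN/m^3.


Result: 19.228 kN/m^3

Derivation:
Using gamma = gamma_w * (Gs + S*e) / (1 + e)
Numerator: Gs + S*e = 2.71 + 0.96*0.75 = 3.43
Denominator: 1 + e = 1 + 0.75 = 1.75
gamma = 9.81 * 3.43 / 1.75
gamma = 19.228 kN/m^3


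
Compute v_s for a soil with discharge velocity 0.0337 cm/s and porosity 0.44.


Using v_s = v_d / n
v_s = 0.0337 / 0.44
v_s = 0.07659 cm/s


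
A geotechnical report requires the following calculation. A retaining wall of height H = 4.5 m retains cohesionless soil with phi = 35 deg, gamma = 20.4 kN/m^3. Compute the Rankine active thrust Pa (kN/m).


Compute active earth pressure coefficient:
Ka = tan^2(45 - phi/2) = tan^2(27.5) = 0.27099
Compute active force:
Pa = 0.5 * Ka * gamma * H^2
Pa = 0.5 * 0.27099 * 20.4 * 4.5^2
Pa = 55.97 kN/m


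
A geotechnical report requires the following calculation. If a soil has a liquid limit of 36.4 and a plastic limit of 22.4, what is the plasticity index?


Using PI = LL - PL
PI = 36.4 - 22.4
PI = 14.0


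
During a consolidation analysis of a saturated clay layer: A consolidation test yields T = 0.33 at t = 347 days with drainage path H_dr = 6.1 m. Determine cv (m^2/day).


Result: 0.03539 m^2/day

Derivation:
Using cv = T * H_dr^2 / t
H_dr^2 = 6.1^2 = 37.21
cv = 0.33 * 37.21 / 347
cv = 0.03539 m^2/day


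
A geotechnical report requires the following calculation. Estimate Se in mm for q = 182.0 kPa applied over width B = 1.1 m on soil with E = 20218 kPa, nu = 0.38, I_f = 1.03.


Result: 8.726 mm

Derivation:
Using Se = q * B * (1 - nu^2) * I_f / E
1 - nu^2 = 1 - 0.38^2 = 0.8556
Se = 182.0 * 1.1 * 0.8556 * 1.03 / 20218
Se = 0.008726 m
Convert to mm: Se = 0.008726 * 1000 = 8.726 mm


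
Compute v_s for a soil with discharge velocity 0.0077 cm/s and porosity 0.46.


Using v_s = v_d / n
v_s = 0.0077 / 0.46
v_s = 0.01674 cm/s


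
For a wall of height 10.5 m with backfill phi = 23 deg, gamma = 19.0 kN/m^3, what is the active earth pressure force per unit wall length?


Result: 458.85 kN/m

Derivation:
Compute active earth pressure coefficient:
Ka = tan^2(45 - phi/2) = tan^2(33.5) = 0.438092
Compute active force:
Pa = 0.5 * Ka * gamma * H^2
Pa = 0.5 * 0.438092 * 19.0 * 10.5^2
Pa = 458.85 kN/m


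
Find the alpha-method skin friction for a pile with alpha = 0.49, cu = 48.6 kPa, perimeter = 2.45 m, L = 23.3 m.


Using Qs = alpha * cu * perimeter * L
Qs = 0.49 * 48.6 * 2.45 * 23.3
Qs = 1359.42 kN


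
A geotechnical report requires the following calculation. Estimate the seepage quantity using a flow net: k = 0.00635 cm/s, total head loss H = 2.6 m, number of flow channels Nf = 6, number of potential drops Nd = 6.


Convert k to m/s for unit consistency with H:
k = 0.00635 cm/s = 0.00635 / 100 m/s = 6.35e-05 m/s
Using q = k * H * Nf / Nd
Nf / Nd = 6 / 6 = 1.0
q = 6.35e-05 * 2.6 * 1.0
q = 0.0001651 m^3/s per m


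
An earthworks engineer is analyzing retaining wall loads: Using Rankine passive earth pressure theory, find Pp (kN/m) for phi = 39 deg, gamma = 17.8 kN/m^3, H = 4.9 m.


Compute passive earth pressure coefficient:
Kp = tan^2(45 + phi/2) = tan^2(64.5) = 4.395495
Compute passive force:
Pp = 0.5 * Kp * gamma * H^2
Pp = 0.5 * 4.395495 * 17.8 * 4.9^2
Pp = 939.27 kN/m


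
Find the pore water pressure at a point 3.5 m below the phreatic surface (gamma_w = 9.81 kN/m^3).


Result: 34.34 kPa

Derivation:
Using u = gamma_w * h_w
u = 9.81 * 3.5
u = 34.34 kPa


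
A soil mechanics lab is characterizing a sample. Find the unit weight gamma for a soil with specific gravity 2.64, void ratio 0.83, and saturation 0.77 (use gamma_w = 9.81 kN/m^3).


Using gamma = gamma_w * (Gs + S*e) / (1 + e)
Numerator: Gs + S*e = 2.64 + 0.77*0.83 = 3.2791
Denominator: 1 + e = 1 + 0.83 = 1.83
gamma = 9.81 * 3.2791 / 1.83
gamma = 17.578 kN/m^3


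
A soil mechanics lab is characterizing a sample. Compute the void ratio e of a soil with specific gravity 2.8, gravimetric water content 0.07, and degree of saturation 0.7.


Result: 0.28

Derivation:
Using the relation e = Gs * w / S
e = 2.8 * 0.07 / 0.7
e = 0.28


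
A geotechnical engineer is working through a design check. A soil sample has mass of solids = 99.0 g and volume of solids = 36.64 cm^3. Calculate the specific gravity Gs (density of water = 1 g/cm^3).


Result: 2.702

Derivation:
Using Gs = m_s / (V_s * rho_w)
Since rho_w = 1 g/cm^3:
Gs = 99.0 / 36.64
Gs = 2.702


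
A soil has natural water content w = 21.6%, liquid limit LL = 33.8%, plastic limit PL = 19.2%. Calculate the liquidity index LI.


First compute the plasticity index:
PI = LL - PL = 33.8 - 19.2 = 14.6
Then compute the liquidity index:
LI = (w - PL) / PI
LI = (21.6 - 19.2) / 14.6
LI = 0.164


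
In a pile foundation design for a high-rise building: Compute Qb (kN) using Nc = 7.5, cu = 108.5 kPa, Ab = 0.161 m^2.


Using Qb = Nc * cu * Ab
Qb = 7.5 * 108.5 * 0.161
Qb = 131.01 kN


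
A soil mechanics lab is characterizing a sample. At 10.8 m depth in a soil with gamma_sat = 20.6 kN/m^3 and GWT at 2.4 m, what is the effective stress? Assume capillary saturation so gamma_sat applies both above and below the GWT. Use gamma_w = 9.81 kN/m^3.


Total stress = gamma_sat * depth
sigma = 20.6 * 10.8 = 222.48 kPa
Pore water pressure u = gamma_w * (depth - d_wt)
u = 9.81 * (10.8 - 2.4) = 82.404 kPa
Effective stress = sigma - u
sigma' = 222.48 - 82.404 = 140.08 kPa


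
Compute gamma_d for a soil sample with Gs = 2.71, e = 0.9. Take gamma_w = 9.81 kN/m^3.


Using gamma_d = Gs * gamma_w / (1 + e)
gamma_d = 2.71 * 9.81 / (1 + 0.9)
gamma_d = 2.71 * 9.81 / 1.9
gamma_d = 13.992 kN/m^3


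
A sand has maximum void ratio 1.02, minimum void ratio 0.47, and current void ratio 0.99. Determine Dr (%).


Using Dr = (e_max - e) / (e_max - e_min) * 100
e_max - e = 1.02 - 0.99 = 0.03
e_max - e_min = 1.02 - 0.47 = 0.55
Dr = 0.03 / 0.55 * 100
Dr = 5.45 %


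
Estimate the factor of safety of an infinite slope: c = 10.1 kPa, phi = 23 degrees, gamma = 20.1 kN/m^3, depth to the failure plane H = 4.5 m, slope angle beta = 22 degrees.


Using Fs = c / (gamma*H*sin(beta)*cos(beta)) + tan(phi)/tan(beta)
Cohesion contribution = 10.1 / (20.1*4.5*sin(22)*cos(22))
Cohesion contribution = 0.321493
Friction contribution = tan(23)/tan(22) = 1.05061
Fs = 0.321493 + 1.05061
Fs = 1.372


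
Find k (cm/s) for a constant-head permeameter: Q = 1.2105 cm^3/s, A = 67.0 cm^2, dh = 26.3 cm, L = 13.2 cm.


Result: 0.009068 cm/s

Derivation:
Compute hydraulic gradient:
i = dh / L = 26.3 / 13.2 = 1.99242
Then apply Darcy's law:
k = Q / (A * i)
k = 1.2105 / (67.0 * 1.99242)
k = 1.2105 / 133.492
k = 0.009068 cm/s


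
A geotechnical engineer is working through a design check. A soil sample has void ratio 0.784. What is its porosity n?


Using the relation n = e / (1 + e)
n = 0.784 / (1 + 0.784)
n = 0.784 / 1.784
n = 0.4395


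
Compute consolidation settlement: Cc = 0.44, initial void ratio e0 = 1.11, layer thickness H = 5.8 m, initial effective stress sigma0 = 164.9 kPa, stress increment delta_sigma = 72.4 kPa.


Result: 0.1912 m

Derivation:
Using Sc = Cc * H / (1 + e0) * log10((sigma0 + delta_sigma) / sigma0)
Stress ratio = (164.9 + 72.4) / 164.9 = 1.43905
log10(1.43905) = 0.158077
Cc * H / (1 + e0) = 0.44 * 5.8 / (1 + 1.11) = 1.20948
Sc = 1.20948 * 0.158077
Sc = 0.1912 m


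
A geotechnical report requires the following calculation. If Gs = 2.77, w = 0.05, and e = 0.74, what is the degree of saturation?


Using S = Gs * w / e
S = 2.77 * 0.05 / 0.74
S = 0.1872


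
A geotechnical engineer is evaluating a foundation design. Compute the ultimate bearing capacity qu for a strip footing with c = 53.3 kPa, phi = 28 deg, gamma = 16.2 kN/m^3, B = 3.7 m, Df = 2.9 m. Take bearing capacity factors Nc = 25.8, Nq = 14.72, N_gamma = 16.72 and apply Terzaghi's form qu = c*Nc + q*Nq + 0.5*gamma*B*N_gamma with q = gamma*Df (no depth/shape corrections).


Compute qu = c*Nc + gamma*Df*Nq + 0.5*gamma*B*N_gamma
Term 1: 53.3 * 25.8 = 1375.14
Term 2: 16.2 * 2.9 * 14.72 = 691.5456
Term 3: 0.5 * 16.2 * 3.7 * 16.72 = 501.0984
qu = 1375.14 + 691.5456 + 501.0984
qu = 2567.78 kPa


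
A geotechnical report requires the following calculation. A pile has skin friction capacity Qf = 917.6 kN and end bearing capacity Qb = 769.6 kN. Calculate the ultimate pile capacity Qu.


Result: 1687.2 kN

Derivation:
Using Qu = Qf + Qb
Qu = 917.6 + 769.6
Qu = 1687.2 kN


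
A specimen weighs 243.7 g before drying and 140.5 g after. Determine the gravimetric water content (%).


Result: 73.45 %

Derivation:
Using w = (m_wet - m_dry) / m_dry * 100
m_wet - m_dry = 243.7 - 140.5 = 103.2 g
w = 103.2 / 140.5 * 100
w = 73.45 %


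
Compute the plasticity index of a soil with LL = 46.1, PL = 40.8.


Using PI = LL - PL
PI = 46.1 - 40.8
PI = 5.3


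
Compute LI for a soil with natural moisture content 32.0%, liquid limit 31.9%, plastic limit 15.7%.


Result: 1.006

Derivation:
First compute the plasticity index:
PI = LL - PL = 31.9 - 15.7 = 16.2
Then compute the liquidity index:
LI = (w - PL) / PI
LI = (32.0 - 15.7) / 16.2
LI = 1.006


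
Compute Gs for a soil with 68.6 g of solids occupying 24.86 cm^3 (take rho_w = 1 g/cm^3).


Using Gs = m_s / (V_s * rho_w)
Since rho_w = 1 g/cm^3:
Gs = 68.6 / 24.86
Gs = 2.759


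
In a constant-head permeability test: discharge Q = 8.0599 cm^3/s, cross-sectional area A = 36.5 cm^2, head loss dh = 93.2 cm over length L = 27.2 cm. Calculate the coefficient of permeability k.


Compute hydraulic gradient:
i = dh / L = 93.2 / 27.2 = 3.42647
Then apply Darcy's law:
k = Q / (A * i)
k = 8.0599 / (36.5 * 3.42647)
k = 8.0599 / 125.066
k = 0.064445 cm/s


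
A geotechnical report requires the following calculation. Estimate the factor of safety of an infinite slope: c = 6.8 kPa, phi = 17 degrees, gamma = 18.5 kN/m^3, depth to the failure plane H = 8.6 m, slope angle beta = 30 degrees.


Using Fs = c / (gamma*H*sin(beta)*cos(beta)) + tan(phi)/tan(beta)
Cohesion contribution = 6.8 / (18.5*8.6*sin(30)*cos(30))
Cohesion contribution = 0.0987048
Friction contribution = tan(17)/tan(30) = 0.529541
Fs = 0.0987048 + 0.529541
Fs = 0.628


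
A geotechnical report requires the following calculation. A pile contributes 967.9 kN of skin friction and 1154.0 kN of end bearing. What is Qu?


Using Qu = Qf + Qb
Qu = 967.9 + 1154.0
Qu = 2121.9 kN


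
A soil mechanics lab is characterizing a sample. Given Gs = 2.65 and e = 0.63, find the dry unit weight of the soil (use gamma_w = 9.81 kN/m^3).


Using gamma_d = Gs * gamma_w / (1 + e)
gamma_d = 2.65 * 9.81 / (1 + 0.63)
gamma_d = 2.65 * 9.81 / 1.63
gamma_d = 15.949 kN/m^3


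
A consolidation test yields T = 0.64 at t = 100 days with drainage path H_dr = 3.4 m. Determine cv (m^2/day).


Result: 0.07398 m^2/day

Derivation:
Using cv = T * H_dr^2 / t
H_dr^2 = 3.4^2 = 11.56
cv = 0.64 * 11.56 / 100
cv = 0.07398 m^2/day


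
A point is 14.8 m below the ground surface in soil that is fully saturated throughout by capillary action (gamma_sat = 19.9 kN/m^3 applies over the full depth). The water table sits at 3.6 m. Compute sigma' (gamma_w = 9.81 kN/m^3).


Result: 184.65 kPa

Derivation:
Total stress = gamma_sat * depth
sigma = 19.9 * 14.8 = 294.52 kPa
Pore water pressure u = gamma_w * (depth - d_wt)
u = 9.81 * (14.8 - 3.6) = 109.872 kPa
Effective stress = sigma - u
sigma' = 294.52 - 109.872 = 184.65 kPa


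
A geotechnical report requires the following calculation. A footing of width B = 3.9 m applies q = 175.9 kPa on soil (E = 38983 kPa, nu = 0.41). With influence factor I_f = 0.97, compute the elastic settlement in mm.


Using Se = q * B * (1 - nu^2) * I_f / E
1 - nu^2 = 1 - 0.41^2 = 0.8319
Se = 175.9 * 3.9 * 0.8319 * 0.97 / 38983
Se = 0.014200 m
Convert to mm: Se = 0.014200 * 1000 = 14.2 mm


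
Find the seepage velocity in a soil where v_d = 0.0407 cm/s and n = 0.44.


Result: 0.0925 cm/s

Derivation:
Using v_s = v_d / n
v_s = 0.0407 / 0.44
v_s = 0.0925 cm/s


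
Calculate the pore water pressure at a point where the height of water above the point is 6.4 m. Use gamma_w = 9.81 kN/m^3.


Using u = gamma_w * h_w
u = 9.81 * 6.4
u = 62.78 kPa


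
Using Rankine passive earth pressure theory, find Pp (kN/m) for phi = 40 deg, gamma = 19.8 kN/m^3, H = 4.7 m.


Compute passive earth pressure coefficient:
Kp = tan^2(45 + phi/2) = tan^2(65.0) = 4.59891
Compute passive force:
Pp = 0.5 * Kp * gamma * H^2
Pp = 0.5 * 4.59891 * 19.8 * 4.7^2
Pp = 1005.74 kN/m


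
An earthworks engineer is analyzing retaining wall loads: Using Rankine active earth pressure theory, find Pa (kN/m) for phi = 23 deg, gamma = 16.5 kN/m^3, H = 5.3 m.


Result: 101.52 kN/m

Derivation:
Compute active earth pressure coefficient:
Ka = tan^2(45 - phi/2) = tan^2(33.5) = 0.438092
Compute active force:
Pa = 0.5 * Ka * gamma * H^2
Pa = 0.5 * 0.438092 * 16.5 * 5.3^2
Pa = 101.52 kN/m
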